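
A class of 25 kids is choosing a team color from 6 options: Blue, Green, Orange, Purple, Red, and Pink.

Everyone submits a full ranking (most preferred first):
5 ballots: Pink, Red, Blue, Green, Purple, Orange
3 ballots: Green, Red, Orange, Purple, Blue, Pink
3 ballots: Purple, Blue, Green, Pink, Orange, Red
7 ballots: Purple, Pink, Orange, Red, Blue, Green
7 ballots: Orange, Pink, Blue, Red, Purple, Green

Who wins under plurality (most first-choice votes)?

First-place votes: Blue 0, Green 3, Orange 7, Purple 10, Red 0, Pink 5.

Purple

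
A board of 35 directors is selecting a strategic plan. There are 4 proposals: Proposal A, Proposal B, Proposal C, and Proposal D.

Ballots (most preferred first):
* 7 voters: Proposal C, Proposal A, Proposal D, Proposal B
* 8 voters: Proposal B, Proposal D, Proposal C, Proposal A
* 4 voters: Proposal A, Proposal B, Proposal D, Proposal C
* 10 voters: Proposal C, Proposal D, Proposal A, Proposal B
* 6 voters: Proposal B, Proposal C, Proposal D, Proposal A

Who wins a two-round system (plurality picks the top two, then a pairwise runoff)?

Proposal B

Round 1 first-place votes: Proposal A 4, Proposal B 14, Proposal C 17, Proposal D 0. Proposal C and Proposal B advance.
Runoff: Proposal C is ranked above Proposal B on 17 ballots, Proposal B above Proposal C on 18.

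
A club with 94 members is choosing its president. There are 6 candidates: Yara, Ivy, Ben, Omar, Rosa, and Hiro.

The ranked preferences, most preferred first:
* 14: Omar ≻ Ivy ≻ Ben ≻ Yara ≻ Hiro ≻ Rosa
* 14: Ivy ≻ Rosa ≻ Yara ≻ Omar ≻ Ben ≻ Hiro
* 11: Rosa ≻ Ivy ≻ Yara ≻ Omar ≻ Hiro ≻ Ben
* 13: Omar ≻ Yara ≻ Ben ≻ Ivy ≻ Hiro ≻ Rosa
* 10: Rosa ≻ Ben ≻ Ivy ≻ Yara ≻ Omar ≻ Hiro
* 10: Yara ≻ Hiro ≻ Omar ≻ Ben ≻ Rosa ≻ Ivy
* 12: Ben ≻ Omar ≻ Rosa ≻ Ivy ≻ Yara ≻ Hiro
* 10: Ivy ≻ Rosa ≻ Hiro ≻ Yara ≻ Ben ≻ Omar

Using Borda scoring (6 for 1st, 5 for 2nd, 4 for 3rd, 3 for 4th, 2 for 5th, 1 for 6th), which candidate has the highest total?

Yara: 14×3 + 14×4 + 11×4 + 13×5 + 10×3 + 10×6 + 12×2 + 10×3 = 351
Ivy: 14×5 + 14×6 + 11×5 + 13×3 + 10×4 + 10×1 + 12×3 + 10×6 = 394
Ben: 14×4 + 14×2 + 11×1 + 13×4 + 10×5 + 10×3 + 12×6 + 10×2 = 319
Omar: 14×6 + 14×3 + 11×3 + 13×6 + 10×2 + 10×4 + 12×5 + 10×1 = 367
Rosa: 14×1 + 14×5 + 11×6 + 13×1 + 10×6 + 10×2 + 12×4 + 10×5 = 341
Hiro: 14×2 + 14×1 + 11×2 + 13×2 + 10×1 + 10×5 + 12×1 + 10×4 = 202

Ivy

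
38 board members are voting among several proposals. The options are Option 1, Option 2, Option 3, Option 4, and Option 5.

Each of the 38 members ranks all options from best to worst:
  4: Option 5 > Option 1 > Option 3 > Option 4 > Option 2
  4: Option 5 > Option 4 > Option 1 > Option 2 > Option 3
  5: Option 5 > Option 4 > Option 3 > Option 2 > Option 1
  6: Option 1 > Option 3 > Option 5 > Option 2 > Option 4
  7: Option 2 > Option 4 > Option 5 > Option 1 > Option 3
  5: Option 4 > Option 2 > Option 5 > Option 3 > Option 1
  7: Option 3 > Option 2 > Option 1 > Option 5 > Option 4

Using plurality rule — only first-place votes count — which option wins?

Option 5

First-place votes: Option 1 6, Option 2 7, Option 3 7, Option 4 5, Option 5 13.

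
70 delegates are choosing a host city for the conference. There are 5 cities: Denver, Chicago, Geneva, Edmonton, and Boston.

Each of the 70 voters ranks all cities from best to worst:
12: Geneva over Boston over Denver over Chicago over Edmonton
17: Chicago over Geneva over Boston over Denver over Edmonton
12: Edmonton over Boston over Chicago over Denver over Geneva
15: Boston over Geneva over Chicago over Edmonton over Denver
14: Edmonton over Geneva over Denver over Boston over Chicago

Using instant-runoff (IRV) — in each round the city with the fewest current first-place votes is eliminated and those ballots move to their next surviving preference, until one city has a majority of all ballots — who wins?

Boston

Round 1: Denver 0, Chicago 17, Geneva 12, Edmonton 26, Boston 15. Denver eliminated.
Round 2: Chicago 17, Geneva 12, Edmonton 26, Boston 15. Geneva eliminated.
Round 3: Chicago 17, Edmonton 26, Boston 27. Chicago eliminated.
Round 4: Edmonton 26, Boston 44. Boston has a majority (≥36).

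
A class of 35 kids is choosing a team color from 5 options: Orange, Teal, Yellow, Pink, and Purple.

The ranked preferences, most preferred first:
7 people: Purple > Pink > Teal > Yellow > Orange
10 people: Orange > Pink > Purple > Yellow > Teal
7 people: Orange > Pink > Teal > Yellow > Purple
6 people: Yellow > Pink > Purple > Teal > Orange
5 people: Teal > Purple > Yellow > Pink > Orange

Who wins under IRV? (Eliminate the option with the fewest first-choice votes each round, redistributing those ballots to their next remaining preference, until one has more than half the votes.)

Round 1: Orange 17, Teal 5, Yellow 6, Pink 0, Purple 7. Pink eliminated.
Round 2: Orange 17, Teal 5, Yellow 6, Purple 7. Teal eliminated.
Round 3: Orange 17, Yellow 6, Purple 12. Yellow eliminated.
Round 4: Orange 17, Purple 18. Purple has a majority (≥18).

Purple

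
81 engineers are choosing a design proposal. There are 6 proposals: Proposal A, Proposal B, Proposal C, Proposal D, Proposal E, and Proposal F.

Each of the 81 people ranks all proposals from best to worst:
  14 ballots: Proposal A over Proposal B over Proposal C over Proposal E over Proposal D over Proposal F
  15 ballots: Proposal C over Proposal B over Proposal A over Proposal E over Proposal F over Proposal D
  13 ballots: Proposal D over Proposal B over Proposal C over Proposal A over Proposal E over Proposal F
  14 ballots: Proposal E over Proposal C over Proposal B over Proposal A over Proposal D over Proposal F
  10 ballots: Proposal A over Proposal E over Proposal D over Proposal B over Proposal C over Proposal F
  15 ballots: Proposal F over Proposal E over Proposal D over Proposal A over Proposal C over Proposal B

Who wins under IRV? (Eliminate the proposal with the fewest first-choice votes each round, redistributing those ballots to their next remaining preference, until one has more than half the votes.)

Proposal C

Round 1: Proposal A 24, Proposal B 0, Proposal C 15, Proposal D 13, Proposal E 14, Proposal F 15. Proposal B eliminated.
Round 2: Proposal A 24, Proposal C 15, Proposal D 13, Proposal E 14, Proposal F 15. Proposal D eliminated.
Round 3: Proposal A 24, Proposal C 28, Proposal E 14, Proposal F 15. Proposal E eliminated.
Round 4: Proposal A 24, Proposal C 42, Proposal F 15. Proposal C has a majority (≥41).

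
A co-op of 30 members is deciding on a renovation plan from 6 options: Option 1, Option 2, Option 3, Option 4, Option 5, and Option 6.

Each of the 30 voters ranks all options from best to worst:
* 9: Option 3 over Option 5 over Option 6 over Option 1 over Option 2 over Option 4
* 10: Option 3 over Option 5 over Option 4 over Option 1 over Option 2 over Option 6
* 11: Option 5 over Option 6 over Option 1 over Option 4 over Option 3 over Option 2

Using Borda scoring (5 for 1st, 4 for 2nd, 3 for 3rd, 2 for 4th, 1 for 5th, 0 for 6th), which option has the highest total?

Option 1: 9×2 + 10×2 + 11×3 = 71
Option 2: 9×1 + 10×1 + 11×0 = 19
Option 3: 9×5 + 10×5 + 11×1 = 106
Option 4: 9×0 + 10×3 + 11×2 = 52
Option 5: 9×4 + 10×4 + 11×5 = 131
Option 6: 9×3 + 10×0 + 11×4 = 71

Option 5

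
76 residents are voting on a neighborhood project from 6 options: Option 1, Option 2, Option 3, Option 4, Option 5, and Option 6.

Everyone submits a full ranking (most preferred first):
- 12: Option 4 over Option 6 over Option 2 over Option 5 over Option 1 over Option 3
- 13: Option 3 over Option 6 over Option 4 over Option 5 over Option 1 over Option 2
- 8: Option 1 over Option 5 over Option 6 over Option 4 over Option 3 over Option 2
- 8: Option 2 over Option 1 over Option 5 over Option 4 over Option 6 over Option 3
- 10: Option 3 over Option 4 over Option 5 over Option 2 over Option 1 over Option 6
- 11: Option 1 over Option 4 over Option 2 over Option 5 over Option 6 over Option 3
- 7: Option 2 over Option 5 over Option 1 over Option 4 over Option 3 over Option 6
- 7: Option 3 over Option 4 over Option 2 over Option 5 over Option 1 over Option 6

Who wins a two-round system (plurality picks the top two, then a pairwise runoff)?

Round 1 first-place votes: Option 1 19, Option 2 15, Option 3 30, Option 4 12, Option 5 0, Option 6 0. Option 3 and Option 1 advance.
Runoff: Option 3 is ranked above Option 1 on 30 ballots, Option 1 above Option 3 on 46.

Option 1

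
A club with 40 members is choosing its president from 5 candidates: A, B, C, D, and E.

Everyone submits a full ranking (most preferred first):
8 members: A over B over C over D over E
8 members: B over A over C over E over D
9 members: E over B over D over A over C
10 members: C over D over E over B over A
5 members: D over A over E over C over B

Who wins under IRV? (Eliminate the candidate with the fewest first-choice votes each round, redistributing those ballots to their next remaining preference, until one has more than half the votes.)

Round 1: A 8, B 8, C 10, D 5, E 9. D eliminated.
Round 2: A 13, B 8, C 10, E 9. B eliminated.
Round 3: A 21, C 10, E 9. A has a majority (≥21).

A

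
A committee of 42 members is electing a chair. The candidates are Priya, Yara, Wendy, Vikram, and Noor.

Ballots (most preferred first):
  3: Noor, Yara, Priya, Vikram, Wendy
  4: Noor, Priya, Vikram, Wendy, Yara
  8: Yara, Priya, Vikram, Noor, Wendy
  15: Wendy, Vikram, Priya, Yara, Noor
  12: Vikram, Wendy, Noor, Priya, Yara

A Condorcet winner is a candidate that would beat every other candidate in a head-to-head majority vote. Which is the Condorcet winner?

Vikram

Vikram vs Priya: 27–15
Vikram vs Yara: 31–11
Vikram vs Wendy: 27–15
Vikram vs Noor: 35–7
Vikram beats every other candidate.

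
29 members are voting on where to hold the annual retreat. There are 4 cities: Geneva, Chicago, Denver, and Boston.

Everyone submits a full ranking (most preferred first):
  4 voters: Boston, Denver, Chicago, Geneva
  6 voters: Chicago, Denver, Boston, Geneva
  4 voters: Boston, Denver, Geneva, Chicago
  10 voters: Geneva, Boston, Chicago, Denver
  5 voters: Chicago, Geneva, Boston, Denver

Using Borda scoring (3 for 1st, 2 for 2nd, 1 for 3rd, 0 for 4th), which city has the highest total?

Geneva: 4×0 + 6×0 + 4×1 + 10×3 + 5×2 = 44
Chicago: 4×1 + 6×3 + 4×0 + 10×1 + 5×3 = 47
Denver: 4×2 + 6×2 + 4×2 + 10×0 + 5×0 = 28
Boston: 4×3 + 6×1 + 4×3 + 10×2 + 5×1 = 55

Boston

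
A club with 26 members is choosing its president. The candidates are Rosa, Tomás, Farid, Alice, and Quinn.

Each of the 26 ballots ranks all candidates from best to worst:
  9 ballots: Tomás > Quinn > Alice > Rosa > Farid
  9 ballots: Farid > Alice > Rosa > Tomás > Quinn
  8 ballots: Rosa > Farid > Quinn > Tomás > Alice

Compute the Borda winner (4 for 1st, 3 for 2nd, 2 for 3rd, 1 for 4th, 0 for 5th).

Rosa: 9×1 + 9×2 + 8×4 = 59
Tomás: 9×4 + 9×1 + 8×1 = 53
Farid: 9×0 + 9×4 + 8×3 = 60
Alice: 9×2 + 9×3 + 8×0 = 45
Quinn: 9×3 + 9×0 + 8×2 = 43

Farid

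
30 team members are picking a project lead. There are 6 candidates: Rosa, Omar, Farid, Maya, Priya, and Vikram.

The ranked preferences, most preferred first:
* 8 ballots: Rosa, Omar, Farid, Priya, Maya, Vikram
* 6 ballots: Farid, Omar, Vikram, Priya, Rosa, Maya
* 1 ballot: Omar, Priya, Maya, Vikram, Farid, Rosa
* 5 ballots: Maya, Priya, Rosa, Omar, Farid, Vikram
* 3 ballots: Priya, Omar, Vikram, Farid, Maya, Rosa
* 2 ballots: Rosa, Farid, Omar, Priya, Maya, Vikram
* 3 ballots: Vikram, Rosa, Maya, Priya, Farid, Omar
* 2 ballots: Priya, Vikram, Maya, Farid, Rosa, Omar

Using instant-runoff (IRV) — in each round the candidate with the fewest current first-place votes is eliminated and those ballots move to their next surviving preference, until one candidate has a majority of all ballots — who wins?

Round 1: Rosa 10, Omar 1, Farid 6, Maya 5, Priya 5, Vikram 3. Omar eliminated.
Round 2: Rosa 10, Farid 6, Maya 5, Priya 6, Vikram 3. Vikram eliminated.
Round 3: Rosa 13, Farid 6, Maya 5, Priya 6. Maya eliminated.
Round 4: Rosa 13, Farid 6, Priya 11. Farid eliminated.
Round 5: Rosa 13, Priya 17. Priya has a majority (≥16).

Priya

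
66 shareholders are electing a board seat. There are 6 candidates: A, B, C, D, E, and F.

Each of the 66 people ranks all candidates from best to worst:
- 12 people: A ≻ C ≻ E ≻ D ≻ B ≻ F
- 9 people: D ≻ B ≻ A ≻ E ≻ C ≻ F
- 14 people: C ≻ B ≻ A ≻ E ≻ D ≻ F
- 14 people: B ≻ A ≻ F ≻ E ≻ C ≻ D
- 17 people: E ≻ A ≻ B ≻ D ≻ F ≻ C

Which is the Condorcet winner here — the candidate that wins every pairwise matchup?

B

B vs A: 37–29
B vs C: 40–26
B vs D: 45–21
B vs E: 37–29
B vs F: 66–0
B beats every other candidate.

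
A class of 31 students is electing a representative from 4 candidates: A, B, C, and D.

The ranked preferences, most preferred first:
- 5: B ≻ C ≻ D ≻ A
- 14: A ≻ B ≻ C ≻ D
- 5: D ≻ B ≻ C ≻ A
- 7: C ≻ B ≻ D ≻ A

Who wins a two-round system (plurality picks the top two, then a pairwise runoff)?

Round 1 first-place votes: A 14, B 5, C 7, D 5. A and C advance.
Runoff: A is ranked above C on 14 ballots, C above A on 17.

C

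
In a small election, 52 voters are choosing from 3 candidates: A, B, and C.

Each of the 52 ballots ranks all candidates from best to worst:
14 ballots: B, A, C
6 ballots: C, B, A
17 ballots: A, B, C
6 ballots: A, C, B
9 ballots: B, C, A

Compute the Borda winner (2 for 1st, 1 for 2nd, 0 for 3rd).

A: 14×1 + 6×0 + 17×2 + 6×2 + 9×0 = 60
B: 14×2 + 6×1 + 17×1 + 6×0 + 9×2 = 69
C: 14×0 + 6×2 + 17×0 + 6×1 + 9×1 = 27

B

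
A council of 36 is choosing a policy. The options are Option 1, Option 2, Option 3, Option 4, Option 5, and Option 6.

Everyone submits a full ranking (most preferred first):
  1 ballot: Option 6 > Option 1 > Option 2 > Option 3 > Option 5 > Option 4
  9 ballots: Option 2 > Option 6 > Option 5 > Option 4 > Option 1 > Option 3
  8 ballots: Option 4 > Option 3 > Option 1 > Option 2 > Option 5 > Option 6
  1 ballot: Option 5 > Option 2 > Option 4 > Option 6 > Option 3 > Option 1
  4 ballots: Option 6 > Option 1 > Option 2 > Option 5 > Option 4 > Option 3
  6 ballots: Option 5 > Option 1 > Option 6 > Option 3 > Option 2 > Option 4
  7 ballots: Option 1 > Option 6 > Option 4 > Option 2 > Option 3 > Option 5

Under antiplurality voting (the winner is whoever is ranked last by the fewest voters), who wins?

Last-place votes: Option 1 1, Option 2 0, Option 3 13, Option 4 7, Option 5 7, Option 6 8.

Option 2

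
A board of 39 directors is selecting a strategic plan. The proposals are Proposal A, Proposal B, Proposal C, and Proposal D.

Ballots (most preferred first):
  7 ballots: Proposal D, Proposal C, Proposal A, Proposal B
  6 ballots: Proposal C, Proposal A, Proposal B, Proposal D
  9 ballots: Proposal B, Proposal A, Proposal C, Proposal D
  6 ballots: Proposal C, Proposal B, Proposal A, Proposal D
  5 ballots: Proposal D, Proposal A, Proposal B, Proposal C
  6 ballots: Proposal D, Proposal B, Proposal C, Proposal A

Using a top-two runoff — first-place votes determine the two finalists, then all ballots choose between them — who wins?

Round 1 first-place votes: Proposal A 0, Proposal B 9, Proposal C 12, Proposal D 18. Proposal D and Proposal C advance.
Runoff: Proposal D is ranked above Proposal C on 18 ballots, Proposal C above Proposal D on 21.

Proposal C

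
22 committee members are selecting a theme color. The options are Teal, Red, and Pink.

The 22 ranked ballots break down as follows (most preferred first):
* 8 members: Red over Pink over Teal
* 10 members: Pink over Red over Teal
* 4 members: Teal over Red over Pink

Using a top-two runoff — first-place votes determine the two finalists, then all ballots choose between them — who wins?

Round 1 first-place votes: Teal 4, Red 8, Pink 10. Pink and Red advance.
Runoff: Pink is ranked above Red on 10 ballots, Red above Pink on 12.

Red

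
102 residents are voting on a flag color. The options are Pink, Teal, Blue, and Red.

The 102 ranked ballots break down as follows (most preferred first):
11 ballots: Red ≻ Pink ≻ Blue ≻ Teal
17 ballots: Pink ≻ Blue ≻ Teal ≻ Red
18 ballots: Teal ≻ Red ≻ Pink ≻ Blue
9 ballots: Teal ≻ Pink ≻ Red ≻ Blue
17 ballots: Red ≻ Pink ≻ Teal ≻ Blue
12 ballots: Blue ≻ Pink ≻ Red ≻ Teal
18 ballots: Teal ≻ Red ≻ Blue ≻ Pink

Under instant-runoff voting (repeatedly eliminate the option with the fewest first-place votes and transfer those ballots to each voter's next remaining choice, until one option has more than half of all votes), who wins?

Pink

Round 1: Pink 17, Teal 45, Blue 12, Red 28. Blue eliminated.
Round 2: Pink 29, Teal 45, Red 28. Red eliminated.
Round 3: Pink 57, Teal 45. Pink has a majority (≥52).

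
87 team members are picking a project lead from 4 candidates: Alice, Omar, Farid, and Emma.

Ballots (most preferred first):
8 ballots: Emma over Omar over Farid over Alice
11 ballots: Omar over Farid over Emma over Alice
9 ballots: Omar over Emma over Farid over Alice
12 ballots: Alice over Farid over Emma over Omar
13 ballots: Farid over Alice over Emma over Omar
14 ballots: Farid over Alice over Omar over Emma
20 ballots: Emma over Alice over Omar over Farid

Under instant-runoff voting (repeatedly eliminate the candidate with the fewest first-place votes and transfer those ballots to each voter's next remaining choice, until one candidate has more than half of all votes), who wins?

Farid

Round 1: Alice 12, Omar 20, Farid 27, Emma 28. Alice eliminated.
Round 2: Omar 20, Farid 39, Emma 28. Omar eliminated.
Round 3: Farid 50, Emma 37. Farid has a majority (≥44).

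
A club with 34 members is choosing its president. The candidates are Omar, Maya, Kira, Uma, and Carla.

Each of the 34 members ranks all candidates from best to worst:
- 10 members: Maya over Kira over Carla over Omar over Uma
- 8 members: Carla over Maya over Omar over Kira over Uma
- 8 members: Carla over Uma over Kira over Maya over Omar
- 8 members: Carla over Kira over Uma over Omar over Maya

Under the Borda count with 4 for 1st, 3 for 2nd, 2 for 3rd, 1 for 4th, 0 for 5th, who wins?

Omar: 10×1 + 8×2 + 8×0 + 8×1 = 34
Maya: 10×4 + 8×3 + 8×1 + 8×0 = 72
Kira: 10×3 + 8×1 + 8×2 + 8×3 = 78
Uma: 10×0 + 8×0 + 8×3 + 8×2 = 40
Carla: 10×2 + 8×4 + 8×4 + 8×4 = 116

Carla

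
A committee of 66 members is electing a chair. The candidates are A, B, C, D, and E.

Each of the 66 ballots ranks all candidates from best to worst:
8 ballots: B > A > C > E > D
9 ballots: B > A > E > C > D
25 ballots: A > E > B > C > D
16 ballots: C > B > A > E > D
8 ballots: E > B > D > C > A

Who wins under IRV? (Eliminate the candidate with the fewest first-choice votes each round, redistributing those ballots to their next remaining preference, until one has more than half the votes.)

Round 1: A 25, B 17, C 16, D 0, E 8. D eliminated.
Round 2: A 25, B 17, C 16, E 8. E eliminated.
Round 3: A 25, B 25, C 16. C eliminated.
Round 4: A 25, B 41. B has a majority (≥34).

B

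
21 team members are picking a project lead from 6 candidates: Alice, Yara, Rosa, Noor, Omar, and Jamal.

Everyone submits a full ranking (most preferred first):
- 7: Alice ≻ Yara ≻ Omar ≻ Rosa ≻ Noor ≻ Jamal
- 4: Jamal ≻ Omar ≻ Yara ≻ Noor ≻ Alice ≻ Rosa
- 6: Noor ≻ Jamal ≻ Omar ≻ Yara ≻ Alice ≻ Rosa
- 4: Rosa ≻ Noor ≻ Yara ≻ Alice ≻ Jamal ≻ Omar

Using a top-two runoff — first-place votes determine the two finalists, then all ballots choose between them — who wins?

Round 1 first-place votes: Alice 7, Yara 0, Rosa 4, Noor 6, Omar 0, Jamal 4. Alice and Noor advance.
Runoff: Alice is ranked above Noor on 7 ballots, Noor above Alice on 14.

Noor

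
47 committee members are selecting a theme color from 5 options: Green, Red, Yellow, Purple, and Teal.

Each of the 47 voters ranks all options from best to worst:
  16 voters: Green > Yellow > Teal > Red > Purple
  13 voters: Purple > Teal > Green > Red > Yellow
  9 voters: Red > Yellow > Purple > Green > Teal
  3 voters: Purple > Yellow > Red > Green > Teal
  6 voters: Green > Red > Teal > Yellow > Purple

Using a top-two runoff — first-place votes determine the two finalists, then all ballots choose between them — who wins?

Purple

Round 1 first-place votes: Green 22, Red 9, Yellow 0, Purple 16, Teal 0. Green and Purple advance.
Runoff: Green is ranked above Purple on 22 ballots, Purple above Green on 25.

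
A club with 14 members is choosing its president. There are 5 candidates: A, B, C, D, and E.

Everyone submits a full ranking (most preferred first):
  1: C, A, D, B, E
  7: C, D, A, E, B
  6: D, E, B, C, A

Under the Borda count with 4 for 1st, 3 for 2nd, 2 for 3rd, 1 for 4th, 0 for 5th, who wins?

A: 1×3 + 7×2 + 6×0 = 17
B: 1×1 + 7×0 + 6×2 = 13
C: 1×4 + 7×4 + 6×1 = 38
D: 1×2 + 7×3 + 6×4 = 47
E: 1×0 + 7×1 + 6×3 = 25

D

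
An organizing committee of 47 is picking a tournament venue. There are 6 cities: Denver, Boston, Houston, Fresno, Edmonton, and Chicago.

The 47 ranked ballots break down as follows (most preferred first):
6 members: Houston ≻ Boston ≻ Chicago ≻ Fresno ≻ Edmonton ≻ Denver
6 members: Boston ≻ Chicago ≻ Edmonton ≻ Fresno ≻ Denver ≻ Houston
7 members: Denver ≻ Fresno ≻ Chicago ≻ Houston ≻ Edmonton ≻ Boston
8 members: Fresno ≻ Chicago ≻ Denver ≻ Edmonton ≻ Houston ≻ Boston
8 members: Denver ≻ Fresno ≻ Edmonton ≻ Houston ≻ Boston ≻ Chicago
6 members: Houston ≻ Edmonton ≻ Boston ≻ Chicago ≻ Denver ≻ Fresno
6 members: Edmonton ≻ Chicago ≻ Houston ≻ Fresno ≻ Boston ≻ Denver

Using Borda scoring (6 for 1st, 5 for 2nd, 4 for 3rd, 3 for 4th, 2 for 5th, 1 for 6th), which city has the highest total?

Denver: 6×1 + 6×2 + 7×6 + 8×4 + 8×6 + 6×2 + 6×1 = 158
Boston: 6×5 + 6×6 + 7×1 + 8×1 + 8×2 + 6×4 + 6×2 = 133
Houston: 6×6 + 6×1 + 7×3 + 8×2 + 8×3 + 6×6 + 6×4 = 163
Fresno: 6×3 + 6×3 + 7×5 + 8×6 + 8×5 + 6×1 + 6×3 = 183
Edmonton: 6×2 + 6×4 + 7×2 + 8×3 + 8×4 + 6×5 + 6×6 = 172
Chicago: 6×4 + 6×5 + 7×4 + 8×5 + 8×1 + 6×3 + 6×5 = 178

Fresno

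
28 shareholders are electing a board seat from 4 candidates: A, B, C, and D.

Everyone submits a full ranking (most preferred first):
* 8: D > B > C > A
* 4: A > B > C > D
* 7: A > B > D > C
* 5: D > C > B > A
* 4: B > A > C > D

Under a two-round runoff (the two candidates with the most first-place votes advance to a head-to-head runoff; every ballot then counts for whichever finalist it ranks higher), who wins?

A

Round 1 first-place votes: A 11, B 4, C 0, D 13. D and A advance.
Runoff: D is ranked above A on 13 ballots, A above D on 15.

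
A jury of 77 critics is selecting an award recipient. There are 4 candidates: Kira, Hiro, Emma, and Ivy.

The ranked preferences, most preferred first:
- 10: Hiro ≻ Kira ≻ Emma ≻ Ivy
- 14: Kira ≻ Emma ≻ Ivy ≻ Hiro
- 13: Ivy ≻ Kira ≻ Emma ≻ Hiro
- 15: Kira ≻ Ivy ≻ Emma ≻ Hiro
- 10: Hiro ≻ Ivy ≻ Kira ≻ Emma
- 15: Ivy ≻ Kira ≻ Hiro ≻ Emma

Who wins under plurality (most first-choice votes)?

First-place votes: Kira 29, Hiro 20, Emma 0, Ivy 28.

Kira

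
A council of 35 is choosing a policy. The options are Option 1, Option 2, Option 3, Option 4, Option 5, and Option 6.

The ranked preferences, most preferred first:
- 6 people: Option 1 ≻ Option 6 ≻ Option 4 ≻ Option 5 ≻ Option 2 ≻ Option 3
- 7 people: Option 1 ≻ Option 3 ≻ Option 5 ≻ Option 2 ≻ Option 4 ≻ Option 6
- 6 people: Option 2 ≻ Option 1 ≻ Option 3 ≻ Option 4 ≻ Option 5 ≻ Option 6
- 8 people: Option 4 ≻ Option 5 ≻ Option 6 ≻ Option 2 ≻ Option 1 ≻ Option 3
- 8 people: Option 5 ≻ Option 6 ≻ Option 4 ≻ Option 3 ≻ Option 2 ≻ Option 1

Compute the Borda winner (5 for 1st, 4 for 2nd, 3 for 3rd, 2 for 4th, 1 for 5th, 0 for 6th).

Option 5

Option 1: 6×5 + 7×5 + 6×4 + 8×1 + 8×0 = 97
Option 2: 6×1 + 7×2 + 6×5 + 8×2 + 8×1 = 74
Option 3: 6×0 + 7×4 + 6×3 + 8×0 + 8×2 = 62
Option 4: 6×3 + 7×1 + 6×2 + 8×5 + 8×3 = 101
Option 5: 6×2 + 7×3 + 6×1 + 8×4 + 8×5 = 111
Option 6: 6×4 + 7×0 + 6×0 + 8×3 + 8×4 = 80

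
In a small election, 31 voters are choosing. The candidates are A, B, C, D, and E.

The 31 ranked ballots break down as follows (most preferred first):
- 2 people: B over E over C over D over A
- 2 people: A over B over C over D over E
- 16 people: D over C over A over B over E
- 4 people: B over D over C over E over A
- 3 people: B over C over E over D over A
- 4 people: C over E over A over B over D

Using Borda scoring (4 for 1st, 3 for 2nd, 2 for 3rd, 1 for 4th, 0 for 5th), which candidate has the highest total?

C

A: 2×0 + 2×4 + 16×2 + 4×0 + 3×0 + 4×2 = 48
B: 2×4 + 2×3 + 16×1 + 4×4 + 3×4 + 4×1 = 62
C: 2×2 + 2×2 + 16×3 + 4×2 + 3×3 + 4×4 = 89
D: 2×1 + 2×1 + 16×4 + 4×3 + 3×1 + 4×0 = 83
E: 2×3 + 2×0 + 16×0 + 4×1 + 3×2 + 4×3 = 28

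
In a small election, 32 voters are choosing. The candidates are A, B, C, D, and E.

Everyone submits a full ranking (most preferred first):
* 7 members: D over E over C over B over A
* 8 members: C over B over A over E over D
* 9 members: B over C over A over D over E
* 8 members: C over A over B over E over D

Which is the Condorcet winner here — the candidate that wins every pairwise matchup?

C

C vs A: 32–0
C vs B: 23–9
C vs D: 25–7
C vs E: 25–7
C beats every other candidate.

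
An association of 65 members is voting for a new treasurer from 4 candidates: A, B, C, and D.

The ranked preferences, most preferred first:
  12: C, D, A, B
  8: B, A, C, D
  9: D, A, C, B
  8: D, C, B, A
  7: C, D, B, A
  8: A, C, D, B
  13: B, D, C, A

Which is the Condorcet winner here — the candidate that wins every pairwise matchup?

C vs A: 40–25
C vs B: 44–21
C vs D: 35–30
C beats every other candidate.

C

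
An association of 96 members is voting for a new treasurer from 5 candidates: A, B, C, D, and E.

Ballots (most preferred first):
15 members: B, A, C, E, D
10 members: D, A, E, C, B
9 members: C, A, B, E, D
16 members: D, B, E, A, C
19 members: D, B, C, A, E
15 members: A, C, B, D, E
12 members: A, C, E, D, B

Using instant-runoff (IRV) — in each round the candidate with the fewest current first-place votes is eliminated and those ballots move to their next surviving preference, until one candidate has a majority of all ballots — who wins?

A

Round 1: A 27, B 15, C 9, D 45, E 0. E eliminated.
Round 2: A 27, B 15, C 9, D 45. C eliminated.
Round 3: A 36, B 15, D 45. B eliminated.
Round 4: A 51, D 45. A has a majority (≥49).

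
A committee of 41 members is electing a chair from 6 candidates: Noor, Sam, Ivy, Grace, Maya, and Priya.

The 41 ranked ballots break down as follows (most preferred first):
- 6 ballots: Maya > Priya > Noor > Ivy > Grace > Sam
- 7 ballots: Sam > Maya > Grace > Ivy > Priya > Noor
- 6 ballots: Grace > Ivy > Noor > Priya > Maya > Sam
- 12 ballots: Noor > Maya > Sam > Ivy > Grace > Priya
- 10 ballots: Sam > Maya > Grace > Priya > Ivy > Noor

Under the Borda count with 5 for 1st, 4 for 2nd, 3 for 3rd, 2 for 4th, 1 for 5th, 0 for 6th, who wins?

Maya

Noor: 6×3 + 7×0 + 6×3 + 12×5 + 10×0 = 96
Sam: 6×0 + 7×5 + 6×0 + 12×3 + 10×5 = 121
Ivy: 6×2 + 7×2 + 6×4 + 12×2 + 10×1 = 84
Grace: 6×1 + 7×3 + 6×5 + 12×1 + 10×3 = 99
Maya: 6×5 + 7×4 + 6×1 + 12×4 + 10×4 = 152
Priya: 6×4 + 7×1 + 6×2 + 12×0 + 10×2 = 63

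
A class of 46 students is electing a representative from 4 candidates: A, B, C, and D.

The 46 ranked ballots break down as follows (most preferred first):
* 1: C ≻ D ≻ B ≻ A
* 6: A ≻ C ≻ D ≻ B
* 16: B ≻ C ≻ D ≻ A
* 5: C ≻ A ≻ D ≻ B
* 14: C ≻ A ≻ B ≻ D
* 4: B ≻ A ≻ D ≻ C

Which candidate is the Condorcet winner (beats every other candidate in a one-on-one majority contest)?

C

C vs A: 36–10
C vs B: 26–20
C vs D: 42–4
C beats every other candidate.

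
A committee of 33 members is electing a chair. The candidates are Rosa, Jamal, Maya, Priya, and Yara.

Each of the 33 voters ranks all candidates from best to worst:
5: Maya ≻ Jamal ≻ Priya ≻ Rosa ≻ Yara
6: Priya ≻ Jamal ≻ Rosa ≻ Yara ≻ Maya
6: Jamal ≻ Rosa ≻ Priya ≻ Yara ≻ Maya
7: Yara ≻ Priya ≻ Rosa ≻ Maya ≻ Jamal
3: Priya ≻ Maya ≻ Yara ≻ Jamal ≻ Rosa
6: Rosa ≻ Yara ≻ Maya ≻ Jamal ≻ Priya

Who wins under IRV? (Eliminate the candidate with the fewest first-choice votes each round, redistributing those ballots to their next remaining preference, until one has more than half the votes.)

Jamal

Round 1: Rosa 6, Jamal 6, Maya 5, Priya 9, Yara 7. Maya eliminated.
Round 2: Rosa 6, Jamal 11, Priya 9, Yara 7. Rosa eliminated.
Round 3: Jamal 11, Priya 9, Yara 13. Priya eliminated.
Round 4: Jamal 17, Yara 16. Jamal has a majority (≥17).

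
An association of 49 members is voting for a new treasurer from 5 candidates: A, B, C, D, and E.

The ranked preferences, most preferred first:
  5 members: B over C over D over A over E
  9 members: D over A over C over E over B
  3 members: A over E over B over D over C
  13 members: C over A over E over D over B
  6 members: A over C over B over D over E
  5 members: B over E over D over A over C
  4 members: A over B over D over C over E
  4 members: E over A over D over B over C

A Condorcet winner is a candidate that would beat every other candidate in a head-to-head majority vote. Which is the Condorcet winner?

A

A vs B: 39–10
A vs C: 31–18
A vs D: 30–19
A vs E: 40–9
A beats every other candidate.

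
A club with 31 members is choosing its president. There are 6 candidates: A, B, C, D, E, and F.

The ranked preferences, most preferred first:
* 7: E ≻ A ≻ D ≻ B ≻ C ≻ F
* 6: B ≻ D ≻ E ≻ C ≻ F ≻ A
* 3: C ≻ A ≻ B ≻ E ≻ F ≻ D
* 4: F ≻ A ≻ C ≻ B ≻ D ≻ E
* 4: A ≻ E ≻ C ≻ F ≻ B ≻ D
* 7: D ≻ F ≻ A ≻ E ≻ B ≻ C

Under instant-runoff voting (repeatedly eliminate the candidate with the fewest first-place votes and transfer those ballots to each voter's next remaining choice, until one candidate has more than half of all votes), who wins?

Round 1: A 4, B 6, C 3, D 7, E 7, F 4. C eliminated.
Round 2: A 7, B 6, D 7, E 7, F 4. F eliminated.
Round 3: A 11, B 6, D 7, E 7. B eliminated.
Round 4: A 11, D 13, E 7. E eliminated.
Round 5: A 18, D 13. A has a majority (≥16).

A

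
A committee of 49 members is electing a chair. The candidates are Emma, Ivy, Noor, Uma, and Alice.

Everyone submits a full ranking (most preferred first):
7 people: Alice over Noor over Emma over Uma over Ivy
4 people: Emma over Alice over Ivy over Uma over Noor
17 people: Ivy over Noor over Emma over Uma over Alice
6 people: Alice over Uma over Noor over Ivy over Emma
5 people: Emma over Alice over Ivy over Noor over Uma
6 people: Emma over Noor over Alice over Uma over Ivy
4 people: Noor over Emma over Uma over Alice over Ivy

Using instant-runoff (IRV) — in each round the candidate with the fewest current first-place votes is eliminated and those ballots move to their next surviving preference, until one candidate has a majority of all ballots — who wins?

Round 1: Emma 15, Ivy 17, Noor 4, Uma 0, Alice 13. Uma eliminated.
Round 2: Emma 15, Ivy 17, Noor 4, Alice 13. Noor eliminated.
Round 3: Emma 19, Ivy 17, Alice 13. Alice eliminated.
Round 4: Emma 26, Ivy 23. Emma has a majority (≥25).

Emma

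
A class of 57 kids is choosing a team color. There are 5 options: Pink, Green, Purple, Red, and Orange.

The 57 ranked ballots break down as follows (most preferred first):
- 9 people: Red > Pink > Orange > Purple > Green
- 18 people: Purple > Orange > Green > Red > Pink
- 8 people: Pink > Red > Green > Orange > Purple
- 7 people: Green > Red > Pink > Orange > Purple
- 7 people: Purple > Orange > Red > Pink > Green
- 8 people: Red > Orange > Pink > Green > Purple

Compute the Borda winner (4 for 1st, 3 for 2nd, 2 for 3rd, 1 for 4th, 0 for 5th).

Red

Pink: 9×3 + 18×0 + 8×4 + 7×2 + 7×1 + 8×2 = 96
Green: 9×0 + 18×2 + 8×2 + 7×4 + 7×0 + 8×1 = 88
Purple: 9×1 + 18×4 + 8×0 + 7×0 + 7×4 + 8×0 = 109
Red: 9×4 + 18×1 + 8×3 + 7×3 + 7×2 + 8×4 = 145
Orange: 9×2 + 18×3 + 8×1 + 7×1 + 7×3 + 8×3 = 132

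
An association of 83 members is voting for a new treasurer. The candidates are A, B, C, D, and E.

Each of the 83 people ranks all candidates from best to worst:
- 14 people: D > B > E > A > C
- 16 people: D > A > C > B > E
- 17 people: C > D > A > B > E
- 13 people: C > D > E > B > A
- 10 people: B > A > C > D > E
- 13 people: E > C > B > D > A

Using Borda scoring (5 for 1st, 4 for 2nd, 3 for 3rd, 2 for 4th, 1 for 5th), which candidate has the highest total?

D

A: 14×2 + 16×4 + 17×3 + 13×1 + 10×4 + 13×1 = 209
B: 14×4 + 16×2 + 17×2 + 13×2 + 10×5 + 13×3 = 237
C: 14×1 + 16×3 + 17×5 + 13×5 + 10×3 + 13×4 = 294
D: 14×5 + 16×5 + 17×4 + 13×4 + 10×2 + 13×2 = 316
E: 14×3 + 16×1 + 17×1 + 13×3 + 10×1 + 13×5 = 189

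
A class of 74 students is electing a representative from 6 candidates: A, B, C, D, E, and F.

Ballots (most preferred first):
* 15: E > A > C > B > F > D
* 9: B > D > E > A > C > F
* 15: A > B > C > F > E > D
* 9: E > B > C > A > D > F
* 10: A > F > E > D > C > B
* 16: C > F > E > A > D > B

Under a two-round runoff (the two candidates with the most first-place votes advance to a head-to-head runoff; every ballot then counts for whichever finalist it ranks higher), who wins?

Round 1 first-place votes: A 25, B 9, C 16, D 0, E 24, F 0. A and E advance.
Runoff: A is ranked above E on 25 ballots, E above A on 49.

E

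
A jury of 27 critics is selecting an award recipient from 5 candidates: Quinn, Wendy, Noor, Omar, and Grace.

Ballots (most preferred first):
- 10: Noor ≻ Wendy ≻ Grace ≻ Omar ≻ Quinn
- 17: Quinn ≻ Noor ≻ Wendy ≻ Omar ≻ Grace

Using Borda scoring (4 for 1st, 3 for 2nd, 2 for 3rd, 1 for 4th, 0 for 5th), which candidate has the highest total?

Quinn: 10×0 + 17×4 = 68
Wendy: 10×3 + 17×2 = 64
Noor: 10×4 + 17×3 = 91
Omar: 10×1 + 17×1 = 27
Grace: 10×2 + 17×0 = 20

Noor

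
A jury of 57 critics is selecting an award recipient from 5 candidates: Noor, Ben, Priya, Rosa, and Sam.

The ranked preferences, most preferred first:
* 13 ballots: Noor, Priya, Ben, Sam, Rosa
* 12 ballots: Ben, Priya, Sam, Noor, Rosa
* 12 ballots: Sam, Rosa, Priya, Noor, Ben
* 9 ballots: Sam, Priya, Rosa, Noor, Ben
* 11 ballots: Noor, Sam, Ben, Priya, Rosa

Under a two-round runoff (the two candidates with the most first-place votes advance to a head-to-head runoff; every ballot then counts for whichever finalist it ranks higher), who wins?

Round 1 first-place votes: Noor 24, Ben 12, Priya 0, Rosa 0, Sam 21. Noor and Sam advance.
Runoff: Noor is ranked above Sam on 24 ballots, Sam above Noor on 33.

Sam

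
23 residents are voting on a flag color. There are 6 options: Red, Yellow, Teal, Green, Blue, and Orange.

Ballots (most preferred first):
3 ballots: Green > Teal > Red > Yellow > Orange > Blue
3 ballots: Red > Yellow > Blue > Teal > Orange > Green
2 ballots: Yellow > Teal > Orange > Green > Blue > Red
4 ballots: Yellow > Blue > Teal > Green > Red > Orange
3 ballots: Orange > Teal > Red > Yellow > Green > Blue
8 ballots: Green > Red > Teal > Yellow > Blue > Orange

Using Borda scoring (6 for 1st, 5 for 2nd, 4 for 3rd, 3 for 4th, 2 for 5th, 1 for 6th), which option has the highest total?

Red: 3×4 + 3×6 + 2×1 + 4×2 + 3×4 + 8×5 = 92
Yellow: 3×3 + 3×5 + 2×6 + 4×6 + 3×3 + 8×3 = 93
Teal: 3×5 + 3×3 + 2×5 + 4×4 + 3×5 + 8×4 = 97
Green: 3×6 + 3×1 + 2×3 + 4×3 + 3×2 + 8×6 = 93
Blue: 3×1 + 3×4 + 2×2 + 4×5 + 3×1 + 8×2 = 58
Orange: 3×2 + 3×2 + 2×4 + 4×1 + 3×6 + 8×1 = 50

Teal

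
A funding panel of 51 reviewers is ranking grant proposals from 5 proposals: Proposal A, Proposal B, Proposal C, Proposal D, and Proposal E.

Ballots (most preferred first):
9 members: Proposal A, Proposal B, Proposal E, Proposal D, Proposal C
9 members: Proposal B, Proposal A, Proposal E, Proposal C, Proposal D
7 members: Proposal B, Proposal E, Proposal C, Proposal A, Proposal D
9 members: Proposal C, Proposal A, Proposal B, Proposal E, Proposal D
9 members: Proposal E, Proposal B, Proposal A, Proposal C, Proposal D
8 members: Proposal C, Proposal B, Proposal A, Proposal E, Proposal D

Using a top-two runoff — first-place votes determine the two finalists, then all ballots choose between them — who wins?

Proposal B

Round 1 first-place votes: Proposal A 9, Proposal B 16, Proposal C 17, Proposal D 0, Proposal E 9. Proposal C and Proposal B advance.
Runoff: Proposal C is ranked above Proposal B on 17 ballots, Proposal B above Proposal C on 34.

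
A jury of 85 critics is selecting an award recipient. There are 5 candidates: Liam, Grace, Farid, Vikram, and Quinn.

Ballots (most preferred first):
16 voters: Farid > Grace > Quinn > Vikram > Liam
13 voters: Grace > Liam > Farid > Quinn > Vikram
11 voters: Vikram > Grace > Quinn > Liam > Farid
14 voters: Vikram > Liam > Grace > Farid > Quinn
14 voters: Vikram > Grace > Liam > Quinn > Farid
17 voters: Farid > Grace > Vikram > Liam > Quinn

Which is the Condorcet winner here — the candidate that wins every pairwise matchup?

Grace vs Liam: 71–14
Grace vs Farid: 52–33
Grace vs Vikram: 46–39
Grace vs Quinn: 85–0
Grace beats every other candidate.

Grace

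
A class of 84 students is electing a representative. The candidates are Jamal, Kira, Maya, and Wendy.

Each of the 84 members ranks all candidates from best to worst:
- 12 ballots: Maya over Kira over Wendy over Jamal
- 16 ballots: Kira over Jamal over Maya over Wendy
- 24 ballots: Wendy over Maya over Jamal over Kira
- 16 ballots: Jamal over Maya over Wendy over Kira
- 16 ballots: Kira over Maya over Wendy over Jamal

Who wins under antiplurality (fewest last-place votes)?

Last-place votes: Jamal 28, Kira 40, Maya 0, Wendy 16.

Maya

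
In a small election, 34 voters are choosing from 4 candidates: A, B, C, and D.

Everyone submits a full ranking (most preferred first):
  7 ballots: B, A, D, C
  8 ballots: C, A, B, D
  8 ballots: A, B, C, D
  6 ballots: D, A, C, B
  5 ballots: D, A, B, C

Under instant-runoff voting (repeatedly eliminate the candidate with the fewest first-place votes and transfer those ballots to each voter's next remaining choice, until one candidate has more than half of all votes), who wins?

A

Round 1: A 8, B 7, C 8, D 11. B eliminated.
Round 2: A 15, C 8, D 11. C eliminated.
Round 3: A 23, D 11. A has a majority (≥18).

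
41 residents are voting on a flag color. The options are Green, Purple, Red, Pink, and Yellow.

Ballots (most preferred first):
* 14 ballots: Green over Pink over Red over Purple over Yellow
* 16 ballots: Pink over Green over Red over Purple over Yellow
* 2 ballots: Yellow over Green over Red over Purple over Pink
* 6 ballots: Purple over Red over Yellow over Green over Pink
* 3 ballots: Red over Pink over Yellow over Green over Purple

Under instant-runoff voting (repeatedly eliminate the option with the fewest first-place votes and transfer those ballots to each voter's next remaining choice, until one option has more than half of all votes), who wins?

Round 1: Green 14, Purple 6, Red 3, Pink 16, Yellow 2. Yellow eliminated.
Round 2: Green 16, Purple 6, Red 3, Pink 16. Red eliminated.
Round 3: Green 16, Purple 6, Pink 19. Purple eliminated.
Round 4: Green 22, Pink 19. Green has a majority (≥21).

Green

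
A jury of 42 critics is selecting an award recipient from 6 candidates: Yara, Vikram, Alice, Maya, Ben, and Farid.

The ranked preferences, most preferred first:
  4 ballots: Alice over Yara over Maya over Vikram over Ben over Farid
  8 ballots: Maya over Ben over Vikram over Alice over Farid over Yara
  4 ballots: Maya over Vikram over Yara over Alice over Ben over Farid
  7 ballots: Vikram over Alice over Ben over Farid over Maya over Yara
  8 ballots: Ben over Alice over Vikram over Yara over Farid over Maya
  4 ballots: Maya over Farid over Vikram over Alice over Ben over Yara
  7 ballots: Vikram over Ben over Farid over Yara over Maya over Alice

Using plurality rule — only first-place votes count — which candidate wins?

First-place votes: Yara 0, Vikram 14, Alice 4, Maya 16, Ben 8, Farid 0.

Maya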